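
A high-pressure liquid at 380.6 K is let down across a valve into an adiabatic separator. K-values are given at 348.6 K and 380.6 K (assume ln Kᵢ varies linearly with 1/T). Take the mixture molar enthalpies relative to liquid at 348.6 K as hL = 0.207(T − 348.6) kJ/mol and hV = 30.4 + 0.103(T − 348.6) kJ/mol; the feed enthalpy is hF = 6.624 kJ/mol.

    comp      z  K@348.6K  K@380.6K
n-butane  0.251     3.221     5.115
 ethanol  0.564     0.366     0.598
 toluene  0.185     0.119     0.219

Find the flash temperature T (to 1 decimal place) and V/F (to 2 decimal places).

T = 360.9 K, V/F = 0.14

Adiabatic flash: solve Rachford–Rice at each trial T, then check hF = ψ·hV(T) + (1−ψ)·hL(T).
  T = 348.6 K: K = (3.221, 0.366, 0.119), RR gives ψ = 0.024, H_out = 0.723 kJ/mol
  T = 380.6 K: K = (5.115, 0.598, 0.219), RR gives ψ = 0.314, H_out = 15.118 kJ/mol
  T = 364.6 K: K = (4.100, 0.473, 0.164), RR gives ψ = 0.172, H_out = 8.252 kJ/mol
  T = 356.6 K: K = (3.644, 0.417, 0.140), RR gives ψ = 0.101, H_out = 4.649 kJ/mol
  T = 360.6 K: K = (3.868, 0.445, 0.151), RR gives ψ = 0.137, H_out = 6.479 kJ/mol
  T = 362.6 K: K = (3.983, 0.459, 0.157), RR gives ψ = 0.155, H_out = 7.372 kJ/mol
Linear interpolation between T = 360.6 (H_out = 6.479) and T = 362.6 (H_out = 7.372) on hF = 6.624 gives T ≈ 360.9 K, at which ψ = 0.14.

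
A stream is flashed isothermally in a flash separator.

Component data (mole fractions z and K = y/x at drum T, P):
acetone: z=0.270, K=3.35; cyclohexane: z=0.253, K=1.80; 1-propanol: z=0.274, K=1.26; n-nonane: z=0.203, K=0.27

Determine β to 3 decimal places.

Newton iteration, β⁰ = 0.66:
  β = 0.660: g = 0.1560, g' = -0.715 → β = 0.878
  β = 0.878: g = -0.0290, g' = -1.067 → β = 0.851
  β = 0.851: g = -0.0011, g' = -0.990 → β = 0.850
Converged at β = 0.850.

β = 0.850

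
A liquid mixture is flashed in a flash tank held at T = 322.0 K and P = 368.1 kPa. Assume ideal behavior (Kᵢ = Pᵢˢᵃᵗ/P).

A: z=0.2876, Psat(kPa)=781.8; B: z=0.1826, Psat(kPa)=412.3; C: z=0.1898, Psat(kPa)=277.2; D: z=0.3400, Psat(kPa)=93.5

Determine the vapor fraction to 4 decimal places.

Raoult's law: Kᵢ = Pᵢˢᵃᵗ/P = Pᵢˢᵃᵗ/368.1.
  K_A = 781.8/368.1 = 2.123879, K_B = 412.3/368.1 = 1.120076, K_C = 277.2/368.1 = 0.753056, K_D = 93.5/368.1 = 0.254007
Let ψ = V/F and solve Σ zᵢ(Kᵢ−1)/(1+ψ(Kᵢ−1)) = 0.
g(0) = ΣzᵢKᵢ − 1 = 0.0446 and g(1) = 1 − Σzᵢ/Kᵢ = -0.8890, so a root lies in (0, 1).
Newton iteration, ψ⁰ = 0.61:
  ψ = 0.6100: g = -0.30843, g' = -0.7833 → ψ = 0.2163
  ψ = 0.2163: g = -0.07055, g' = -0.5195 → ψ = 0.0805
  ψ = 0.0805: g = 0.00048, g' = -0.5343 → ψ = 0.0814
Converged at ψ = 0.0814.

ψ = 0.0814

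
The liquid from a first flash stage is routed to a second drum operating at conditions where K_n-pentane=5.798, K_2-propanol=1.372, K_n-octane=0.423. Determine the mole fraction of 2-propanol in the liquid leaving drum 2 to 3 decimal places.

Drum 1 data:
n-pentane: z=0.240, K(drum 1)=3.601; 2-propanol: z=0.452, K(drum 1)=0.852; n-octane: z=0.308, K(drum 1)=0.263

x_2-propanol (drum 2) = 0.392

Drum 1:
Rachford–Rice: g(ψ₁) = Σ zᵢ(Kᵢ−1)/(1+ψ₁(Kᵢ−1)) = 0.
Check two-phase: ΣzᵢKᵢ = 1.330 > 1 and Σzᵢ/Kᵢ = 1.768 > 1, so g(0) = 0.330 > 0 and g(1) = -0.768 < 0.
Iterate (Newton) starting at ψ₁ = 0.44:
  ψ₁ = 0.440: g = -0.1164, g' = -0.731 → ψ₁ = 0.281
  ψ₁ = 0.281: g = 0.0048, g' = -0.819 → ψ₁ = 0.287
Converged at ψ₁ = 0.287.
Drum-1 compositions:
  n-pentane: x = 0.138, y = 0.495
  2-propanol: x = 0.472, y = 0.402
  n-octane: x = 0.390, y = 0.103
Drum-2 feed = drum-1 liquid: z₂ = (0.1375, 0.4720, 0.3905).
Drum 2:
Let ψ₂ = V/F and solve Σ zᵢ(Kᵢ−1)/(1+ψ₂(Kᵢ−1)) = 0.
Feasibility: ΣzᵢKᵢ = 1.610, Σzᵢ/Kᵢ = 1.291 — both > 1, two phases present.
Newton iteration, ψ₂⁰ = 0.5:
  ψ₂ = 0.500: g = 0.0255, g' = -0.577 → ψ₂ = 0.544
  ψ₂ = 0.544: g = 0.0003, g' = -0.564 → ψ₂ = 0.545
Converged at ψ₂ = 0.545.
  n-pentane: x = 0.038, y = 0.221
  2-propanol: x = 0.392, y = 0.538
  n-octane: x = 0.569, y = 0.241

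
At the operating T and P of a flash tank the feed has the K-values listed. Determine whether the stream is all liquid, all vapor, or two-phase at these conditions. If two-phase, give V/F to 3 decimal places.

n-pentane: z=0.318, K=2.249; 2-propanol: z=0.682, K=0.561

two-phase, V/F = 0.178

ΣzᵢKᵢ = 1.098; Σzᵢ/Kᵢ = 1.357.
Both exceed 1, so a two-phase solution exists.
Let ψ = V/F and solve Σ zᵢ(Kᵢ−1)/(1+ψ(Kᵢ−1)) = 0.
Binary case is linear: z₁(K₁−1)(1+ψ(K₂−1)) + z₂(K₂−1)(1+ψ(K₁−1)) = 0
⇒ ψ = [z₁(K₁−1)+z₂(K₂−1)] / [−(K₁−1)(K₂−1)] = 0.0978/0.5483 = 0.178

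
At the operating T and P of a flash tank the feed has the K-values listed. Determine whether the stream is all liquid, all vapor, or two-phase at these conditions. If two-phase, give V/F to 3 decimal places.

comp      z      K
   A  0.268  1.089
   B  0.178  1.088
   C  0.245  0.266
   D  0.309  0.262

ΣzᵢKᵢ = 0.632; Σzᵢ/Kᵢ = 2.510.
Since ΣzᵢKᵢ < 1 the mixture is below its bubble point — single liquid phase.

all liquid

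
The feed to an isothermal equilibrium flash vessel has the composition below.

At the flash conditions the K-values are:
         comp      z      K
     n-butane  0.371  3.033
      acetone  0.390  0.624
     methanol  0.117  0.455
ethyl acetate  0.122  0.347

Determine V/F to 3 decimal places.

V/F = 0.481

Rachford–Rice: g(V/F) = Σ zᵢ(Kᵢ−1)/(1+V/F(Kᵢ−1)) = 0.
Check two-phase: ΣzᵢKᵢ = 1.464 > 1 and Σzᵢ/Kᵢ = 1.356 > 1, so g(0) = 0.464 > 0 and g(1) = -0.356 < 0.
Newton iteration, V/F⁰ = 0.5:
  V/F = 0.500: g = -0.0125, g' = -0.641 → V/F = 0.481
Converged at V/F = 0.481.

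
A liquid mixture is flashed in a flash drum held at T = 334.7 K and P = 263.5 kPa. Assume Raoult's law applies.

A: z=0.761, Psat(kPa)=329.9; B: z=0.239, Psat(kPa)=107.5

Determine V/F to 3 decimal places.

Raoult's law: Kᵢ = Pᵢˢᵃᵗ/P = Pᵢˢᵃᵗ/263.5.
  K_A = 329.9/263.5 = 1.25199, K_B = 107.5/263.5 = 0.40797
Rachford–Rice: g(V/F) = Σ zᵢ(Kᵢ−1)/(1+V/F(Kᵢ−1)) = 0.
Check two-phase: ΣzᵢKᵢ = 1.050 > 1 and Σzᵢ/Kᵢ = 1.194 > 1, so g(0) = 0.050 > 0 and g(1) = -0.194 < 0.
Newton–Raphson from V/F = 0.46:
  V/F = 0.460: g = -0.0226, g' = -0.197 → V/F = 0.345
  V/F = 0.345: g = -0.0014, g' = -0.173 → V/F = 0.337
Converged at V/F = 0.337.

V/F = 0.337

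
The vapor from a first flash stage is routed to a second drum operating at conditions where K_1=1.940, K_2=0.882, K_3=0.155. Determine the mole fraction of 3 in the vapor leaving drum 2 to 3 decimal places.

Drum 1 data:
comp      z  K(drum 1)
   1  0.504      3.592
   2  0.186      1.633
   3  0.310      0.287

y_3 (drum 2) = 0.062

Drum 1:
Rachford–Rice: g(ψ₁) = Σ zᵢ(Kᵢ−1)/(1+ψ₁(Kᵢ−1)) = 0.
Feasibility: ΣzᵢKᵢ = 2.203, Σzᵢ/Kᵢ = 1.334 — both > 1, two phases present.
Newton iteration, ψ₁⁰ = 0.5:
  ψ₁ = 0.500: g = 0.3149, g' = -1.066 → ψ₁ = 0.795
  ψ₁ = 0.795: g = -0.0057, g' = -1.235 → ψ₁ = 0.791
Converged at ψ₁ = 0.791.
Drum-1 compositions:
  1: x = 0.165, y = 0.594
  2: x = 0.124, y = 0.202
  3: x = 0.711, y = 0.204
Drum-2 feed = drum-1 vapor: z₂ = (0.5936, 0.2024, 0.2040).
Drum 2:
Rachford–Rice: g(ψ₂) = Σ zᵢ(Kᵢ−1)/(1+ψ₂(Kᵢ−1)) = 0.
Feasibility: ΣzᵢKᵢ = 1.362, Σzᵢ/Kᵢ = 1.852 — both > 1, two phases present.
Iterate (Newton) starting at ψ₂ = 0.37:
  ψ₂ = 0.370: g = 0.1382, g' = -0.600 → ψ₂ = 0.600
  ψ₂ = 0.600: g = -0.0189, g' = -0.818 → ψ₂ = 0.577
Converged at ψ₂ = 0.577.
  1: x = 0.385, y = 0.747
  2: x = 0.217, y = 0.192
  3: x = 0.398, y = 0.062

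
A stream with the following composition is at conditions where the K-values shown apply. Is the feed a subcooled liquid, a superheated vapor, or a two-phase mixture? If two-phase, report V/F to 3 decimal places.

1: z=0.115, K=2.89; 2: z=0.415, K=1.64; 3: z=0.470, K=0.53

ΣzᵢKᵢ = 1.262; Σzᵢ/Kᵢ = 1.180.
Both exceed 1, so a two-phase solution exists.
Rachford–Rice: g(ψ) = Σ zᵢ(Kᵢ−1)/(1+ψ(Kᵢ−1)) = 0.
Newton iteration, ψ⁰ = 0.5:
  ψ = 0.500: g = 0.0242, g' = -0.384 → ψ = 0.563
Converged at ψ = 0.563.

two-phase, V/F = 0.563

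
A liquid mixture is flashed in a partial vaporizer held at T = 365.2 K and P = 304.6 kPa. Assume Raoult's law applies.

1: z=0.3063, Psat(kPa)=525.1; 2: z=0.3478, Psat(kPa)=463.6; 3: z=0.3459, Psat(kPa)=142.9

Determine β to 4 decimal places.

β = 0.6667

Raoult's law: Kᵢ = Pᵢˢᵃᵗ/P = Pᵢˢᵃᵗ/304.6.
  K_1 = 525.1/304.6 = 1.723900, K_2 = 463.6/304.6 = 1.521996, K_3 = 142.9/304.6 = 0.469140
Material balance + equilibrium reduce to Σ zᵢ(Kᵢ−1)/(1+β(Kᵢ−1)) = 0.
Check two-phase: ΣzᵢKᵢ = 1.2197 > 1 and Σzᵢ/Kᵢ = 1.1435 > 1, so g(0) = 0.2197 > 0 and g(1) = -0.1435 < 0.
Newton iteration, β⁰ = 0.5:
  β = 0.5000: g = 0.05680, g' = -0.3268 → β = 0.6738
  β = 0.6738: g = -0.00254, g' = -0.3607 → β = 0.6668
  β = 0.6668: g = -0.00001, g' = -0.3587 → β = 0.6667
Converged at β = 0.6667.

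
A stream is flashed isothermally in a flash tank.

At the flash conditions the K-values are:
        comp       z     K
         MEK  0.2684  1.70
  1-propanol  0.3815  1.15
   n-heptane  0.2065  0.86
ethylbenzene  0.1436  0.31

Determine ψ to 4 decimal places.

Newton iteration, ψ⁰ = 0.47:
  ψ = 0.4700: g = 0.01724, g' = -0.2363 → ψ = 0.5430
  ψ = 0.5430: g = -0.00068, g' = -0.2560 → ψ = 0.5403
Converged at ψ = 0.5403.

ψ = 0.5403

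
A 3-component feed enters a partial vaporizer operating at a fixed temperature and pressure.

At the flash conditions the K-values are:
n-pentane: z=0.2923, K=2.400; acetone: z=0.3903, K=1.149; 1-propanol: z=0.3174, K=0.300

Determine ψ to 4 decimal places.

Rachford–Rice: g(ψ) = Σ zᵢ(Kᵢ−1)/(1+ψ(Kᵢ−1)) = 0.
Check two-phase: ΣzᵢKᵢ = 1.2452 > 1 and Σzᵢ/Kᵢ = 1.5195 > 1, so g(0) = 0.2452 > 0 and g(1) = -0.5195 < 0.
Iterate (Newton) starting at ψ = 0.5:
  ψ = 0.5000: g = -0.04698, g' = -0.5739 → ψ = 0.4181
  ψ = 0.4181: g = -0.00126, g' = -0.5465 → ψ = 0.4158
Converged at ψ = 0.4158.

ψ = 0.4158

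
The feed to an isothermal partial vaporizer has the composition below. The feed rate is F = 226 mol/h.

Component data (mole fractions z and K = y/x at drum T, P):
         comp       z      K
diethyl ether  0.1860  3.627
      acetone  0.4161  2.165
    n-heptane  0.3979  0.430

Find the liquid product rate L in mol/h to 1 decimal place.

Material balance + equilibrium reduce to Σ zᵢ(Kᵢ−1)/(1+V/F(Kᵢ−1)) = 0.
g(0) = ΣzᵢKᵢ − 1 = 0.7466 and g(1) = 1 − Σzᵢ/Kᵢ = -0.1688, so a root lies in (0, 1).
Newton–Raphson from V/F = 0.5:
  V/F = 0.5000: g = 0.20032, g' = -0.7182 → V/F = 0.7789
  V/F = 0.7789: g = 0.00664, g' = -0.7117 → V/F = 0.7882
Converged at V/F = 0.7882.
Then V = V/F·F = 0.7882·226 = 178.1 mol/h and L = F − V = 47.9 mol/h.

L = 47.9 mol/h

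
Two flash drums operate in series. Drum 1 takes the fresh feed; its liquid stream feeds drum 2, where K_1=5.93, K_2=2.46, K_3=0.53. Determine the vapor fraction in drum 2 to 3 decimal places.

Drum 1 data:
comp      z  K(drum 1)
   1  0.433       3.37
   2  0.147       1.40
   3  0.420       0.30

V/F (drum 2) = 0.418

Drum 1:
Material balance + equilibrium reduce to Σ zᵢ(Kᵢ−1)/(1+ψ₁(Kᵢ−1)) = 0.
Check two-phase: ΣzᵢKᵢ = 1.791 > 1 and Σzᵢ/Kᵢ = 1.633 > 1, so g(0) = 0.791 > 0 and g(1) = -0.633 < 0.
Newton–Raphson from ψ₁ = 0.5:
  ψ₁ = 0.500: g = 0.0664, g' = -1.013 → ψ₁ = 0.566
  ψ₁ = 0.566: g = -0.0002, g' = -1.024 → ψ₁ = 0.565
Converged at ψ₁ = 0.565.
Drum-1 compositions:
  1: x = 0.185, y = 0.624
  2: x = 0.120, y = 0.168
  3: x = 0.695, y = 0.209
Drum-2 feed = drum-1 liquid: z₂ = (0.1851, 0.1199, 0.6951).
Drum 2:
Let ψ₂ = V/F and solve Σ zᵢ(Kᵢ−1)/(1+ψ₂(Kᵢ−1)) = 0.
Feasibility: ΣzᵢKᵢ = 1.761, Σzᵢ/Kᵢ = 1.391 — both > 1, two phases present.
Iterate (Newton) starting at ψ₂ = 0.63:
  ψ₂ = 0.630: g = -0.1507, g' = -0.646 → ψ₂ = 0.397
  ψ₂ = 0.397: g = 0.0180, g' = -0.849 → ψ₂ = 0.418
Converged at ψ₂ = 0.418.
  1: x = 0.060, y = 0.358
  2: x = 0.074, y = 0.183
  3: x = 0.865, y = 0.459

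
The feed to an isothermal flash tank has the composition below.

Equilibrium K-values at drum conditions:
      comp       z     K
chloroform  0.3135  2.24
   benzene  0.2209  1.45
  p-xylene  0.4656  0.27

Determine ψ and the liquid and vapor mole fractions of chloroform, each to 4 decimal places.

Newton–Raphson from ψ = 0.61:
  ψ = 0.6100: g = -0.31342, g' = -0.9902 → ψ = 0.2935
  ψ = 0.2935: g = -0.05973, g' = -0.6959 → ψ = 0.2076
  ψ = 0.2076: g = -0.00056, g' = -0.6870 → ψ = 0.2068
Converged at ψ = 0.2068.
Compositions from xᵢ = zᵢ/(1+ψ(Kᵢ−1)), yᵢ = Kᵢxᵢ:
  chloroform: x = 0.2495, y = 0.5589
  benzene: x = 0.2021, y = 0.2930
  p-xylene: x = 0.5484, y = 0.1481

ψ = 0.2068, x_chloroform = 0.2495, y_chloroform = 0.5589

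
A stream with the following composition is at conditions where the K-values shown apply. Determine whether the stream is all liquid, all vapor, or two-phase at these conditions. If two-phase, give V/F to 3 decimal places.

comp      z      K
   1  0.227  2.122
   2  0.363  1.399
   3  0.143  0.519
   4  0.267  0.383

ΣzᵢKᵢ = 1.166; Σzᵢ/Kᵢ = 1.339.
Both exceed 1, so a two-phase solution exists.
Rachford–Rice: g(ψ) = Σ zᵢ(Kᵢ−1)/(1+ψ(Kᵢ−1)) = 0.
Newton–Raphson from ψ = 0.33:
  ψ = 0.330: g = 0.0252, g' = -0.404 → ψ = 0.392
Converged at ψ = 0.392.

two-phase, V/F = 0.392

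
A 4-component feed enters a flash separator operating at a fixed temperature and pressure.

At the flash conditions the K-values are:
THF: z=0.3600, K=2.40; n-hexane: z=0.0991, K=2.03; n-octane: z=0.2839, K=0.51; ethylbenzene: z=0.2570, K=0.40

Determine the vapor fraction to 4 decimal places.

ψ = 0.4321

Rachford–Rice: g(ψ) = Σ zᵢ(Kᵢ−1)/(1+ψ(Kᵢ−1)) = 0.
Feasibility: ΣzᵢKᵢ = 1.3128, Σzᵢ/Kᵢ = 1.3980 — both > 1, two phases present.
Newton–Raphson from ψ = 0.5:
  ψ = 0.5000: g = -0.04069, g' = -0.5984 → ψ = 0.4320
  ψ = 0.4320: g = 0.00009, g' = -0.6026 → ψ = 0.4321
Converged at ψ = 0.4321.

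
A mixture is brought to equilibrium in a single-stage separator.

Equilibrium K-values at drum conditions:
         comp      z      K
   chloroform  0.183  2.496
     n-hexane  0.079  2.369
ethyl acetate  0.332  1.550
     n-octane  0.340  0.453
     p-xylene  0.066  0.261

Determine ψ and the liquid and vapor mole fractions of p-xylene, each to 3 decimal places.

Let ψ = V/F and solve Σ zᵢ(Kᵢ−1)/(1+ψ(Kᵢ−1)) = 0.
g(0) = ΣzᵢKᵢ − 1 = 0.330 and g(1) = 1 − Σzᵢ/Kᵢ = -0.324, so a root lies in (0, 1).
Iterate (Newton) starting at ψ = 0.66:
  ψ = 0.660: g = -0.0577, g' = -0.585 → ψ = 0.561
  ψ = 0.561: g = -0.0023, g' = -0.544 → ψ = 0.557
Converged at ψ = 0.557.
Compositions from xᵢ = zᵢ/(1+ψ(Kᵢ−1)), yᵢ = Kᵢxᵢ:
  chloroform: x = 0.100, y = 0.249
  n-hexane: x = 0.045, y = 0.106
  ethyl acetate: x = 0.254, y = 0.394
  n-octane: x = 0.489, y = 0.222
  p-xylene: x = 0.112, y = 0.029

ψ = 0.557, x_p-xylene = 0.112, y_p-xylene = 0.029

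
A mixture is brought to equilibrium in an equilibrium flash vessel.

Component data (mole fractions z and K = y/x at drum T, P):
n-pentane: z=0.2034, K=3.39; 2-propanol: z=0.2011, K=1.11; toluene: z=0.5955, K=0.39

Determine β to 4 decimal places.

β = 0.1280

Let β = V/F and solve Σ zᵢ(Kᵢ−1)/(1+β(Kᵢ−1)) = 0.
Check two-phase: ΣzᵢKᵢ = 1.1450 > 1 and Σzᵢ/Kᵢ = 1.7681 > 1, so g(0) = 0.1450 > 0 and g(1) = -0.7681 < 0.
Newton iteration, β⁰ = 0.5:
  β = 0.5000: g = -0.28023, g' = -0.7021 → β = 0.1009
  β = 0.1009: g = 0.02652, g' = -1.0083 → β = 0.1272
  β = 0.1272: g = 0.00084, g' = -0.9462 → β = 0.1280
Converged at β = 0.1280.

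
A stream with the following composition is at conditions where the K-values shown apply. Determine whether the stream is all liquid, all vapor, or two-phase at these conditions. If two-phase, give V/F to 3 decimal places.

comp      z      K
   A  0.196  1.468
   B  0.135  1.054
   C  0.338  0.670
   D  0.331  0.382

ΣzᵢKᵢ = 0.783; Σzᵢ/Kᵢ = 1.633.
Since ΣzᵢKᵢ < 1 the mixture is below its bubble point — single liquid phase.

all liquid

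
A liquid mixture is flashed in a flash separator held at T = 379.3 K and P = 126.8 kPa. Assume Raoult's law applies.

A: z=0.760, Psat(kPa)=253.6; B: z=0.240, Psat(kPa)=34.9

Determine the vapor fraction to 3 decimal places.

ψ = 0.809

Raoult's law: Kᵢ = Pᵢˢᵃᵗ/P = Pᵢˢᵃᵗ/126.8.
  K_A = 253.6/126.8 = 2.00000, K_B = 34.9/126.8 = 0.27524
Rachford–Rice: g(ψ) = Σ zᵢ(Kᵢ−1)/(1+ψ(Kᵢ−1)) = 0.
g(0) = ΣzᵢKᵢ − 1 = 0.586 and g(1) = 1 − Σzᵢ/Kᵢ = -0.252, so a root lies in (0, 1).
Newton iteration, ψ⁰ = 0.5:
  ψ = 0.500: g = 0.2339, g' = -0.648 → ψ = 0.861
  ψ = 0.861: g = -0.0542, g' = -1.111 → ψ = 0.812
  ψ = 0.812: g = -0.0035, g' = -0.976 → ψ = 0.809
Converged at ψ = 0.809.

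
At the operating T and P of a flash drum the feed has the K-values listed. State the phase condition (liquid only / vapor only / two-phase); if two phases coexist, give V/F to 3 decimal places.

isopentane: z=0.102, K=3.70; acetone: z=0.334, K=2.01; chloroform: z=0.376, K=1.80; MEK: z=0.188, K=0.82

vapor only

ΣzᵢKᵢ = 1.880; Σzᵢ/Kᵢ = 0.632.
Since Σzᵢ/Kᵢ < 1 the mixture is above its dew point — single vapor phase.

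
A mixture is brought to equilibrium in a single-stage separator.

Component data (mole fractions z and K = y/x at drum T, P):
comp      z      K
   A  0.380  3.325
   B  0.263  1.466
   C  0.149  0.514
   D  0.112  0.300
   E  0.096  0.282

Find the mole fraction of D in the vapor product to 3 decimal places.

Material balance + equilibrium reduce to Σ zᵢ(Kᵢ−1)/(1+V/F(Kᵢ−1)) = 0.
Feasibility: ΣzᵢKᵢ = 1.786, Σzᵢ/Kᵢ = 1.297 — both > 1, two phases present.
Newton iteration, V/F⁰ = 0.5:
  V/F = 0.500: g = 0.1841, g' = -0.789 → V/F = 0.734
  V/F = 0.734: g = -0.0014, g' = -0.850 → V/F = 0.732
Converged at V/F = 0.732.
Compositions from xᵢ = zᵢ/(1+V/F(Kᵢ−1)), yᵢ = Kᵢxᵢ:
  A: x = 0.141, y = 0.468
  B: x = 0.196, y = 0.288
  C: x = 0.231, y = 0.119
  D: x = 0.230, y = 0.069
  E: x = 0.202, y = 0.057

y_D = 0.069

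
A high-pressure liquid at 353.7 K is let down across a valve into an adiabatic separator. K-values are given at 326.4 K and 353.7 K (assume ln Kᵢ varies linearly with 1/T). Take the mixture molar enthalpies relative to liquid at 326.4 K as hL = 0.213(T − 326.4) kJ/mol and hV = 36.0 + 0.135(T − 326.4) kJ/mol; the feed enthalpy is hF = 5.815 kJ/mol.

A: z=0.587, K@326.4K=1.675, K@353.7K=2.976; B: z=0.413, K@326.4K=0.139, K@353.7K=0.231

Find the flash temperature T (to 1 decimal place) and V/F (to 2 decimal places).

T = 328.8 K, V/F = 0.15

Adiabatic flash: solve Rachford–Rice at each trial T, then check hF = ψ·hV(T) + (1−ψ)·hL(T).
  T = 326.4 K: K = (1.675, 0.139), RR gives ψ = 0.070, H_out = 2.517 kJ/mol
  T = 353.7 K: K = (2.976, 0.231), RR gives ψ = 0.554, H_out = 24.590 kJ/mol
  T = 340.0 K: K = (2.256, 0.181), RR gives ψ = 0.388, H_out = 16.447 kJ/mol
  T = 333.2 K: K = (1.950, 0.159), RR gives ψ = 0.263, H_out = 10.784 kJ/mol
  T = 329.8 K: K = (1.809, 0.149), RR gives ψ = 0.179, H_out = 7.116 kJ/mol
  T = 328.1 K: K = (1.741, 0.144), RR gives ψ = 0.128, H_out = 4.959 kJ/mol
Linear interpolation between T = 328.1 (H_out = 4.959) and T = 329.8 (H_out = 7.116) on hF = 5.815 gives T ≈ 328.8 K, at which ψ = 0.15.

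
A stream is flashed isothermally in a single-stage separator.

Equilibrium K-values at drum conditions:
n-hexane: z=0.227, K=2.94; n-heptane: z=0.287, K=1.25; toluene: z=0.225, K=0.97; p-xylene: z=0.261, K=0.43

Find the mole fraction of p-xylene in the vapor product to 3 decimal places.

y_p-xylene = 0.184

Let ψ = V/F and solve Σ zᵢ(Kᵢ−1)/(1+ψ(Kᵢ−1)) = 0.
Check two-phase: ΣzᵢKᵢ = 1.357 > 1 and Σzᵢ/Kᵢ = 1.146 > 1, so g(0) = 0.357 > 0 and g(1) = -0.146 < 0.
Newton iteration, ψ⁰ = 0.5:
  ψ = 0.500: g = 0.0724, g' = -0.400 → ψ = 0.681
  ψ = 0.681: g = 0.0011, g' = -0.398 → ψ = 0.683
Converged at ψ = 0.683.
Compositions from xᵢ = zᵢ/(1+ψ(Kᵢ−1)), yᵢ = Kᵢxᵢ:
  n-hexane: x = 0.098, y = 0.287
  n-heptane: x = 0.245, y = 0.306
  toluene: x = 0.230, y = 0.223
  p-xylene: x = 0.428, y = 0.184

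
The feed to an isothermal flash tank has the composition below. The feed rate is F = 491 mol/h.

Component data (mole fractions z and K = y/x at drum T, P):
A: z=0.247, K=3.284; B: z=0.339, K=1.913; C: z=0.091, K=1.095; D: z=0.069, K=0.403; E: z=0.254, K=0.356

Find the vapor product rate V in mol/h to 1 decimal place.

V = 373.9 mol/h

Newton–Raphson from β = 0.5:
  β = 0.500: g = 0.1841, g' = -0.694 → β = 0.765
  β = 0.765: g = -0.0029, g' = -0.762 → β = 0.762
Converged at β = 0.762.
Then V = β·F = 0.7616·491 = 373.9 mol/h and L = F − V = 117.1 mol/h.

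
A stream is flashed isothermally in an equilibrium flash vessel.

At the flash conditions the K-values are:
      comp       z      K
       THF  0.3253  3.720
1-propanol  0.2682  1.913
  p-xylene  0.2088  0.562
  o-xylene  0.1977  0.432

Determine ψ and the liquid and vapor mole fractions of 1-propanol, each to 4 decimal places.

ψ = 0.9159, x_1-propanol = 0.1461, y_1-propanol = 0.2794

Material balance + equilibrium reduce to Σ zᵢ(Kᵢ−1)/(1+ψ(Kᵢ−1)) = 0.
Check two-phase: ΣzᵢKᵢ = 1.9259 > 1 and Σzᵢ/Kᵢ = 1.0568 > 1, so g(0) = 0.9259 > 0 and g(1) = -0.0568 < 0.
Newton–Raphson from ψ = 0.63:
  ψ = 0.6300: g = 0.18034, g' = -0.6480 → ψ = 0.9083
  ψ = 0.9083: g = 0.00496, g' = -0.6493 → ψ = 0.9159
Converged at ψ = 0.9159.
Compositions from xᵢ = zᵢ/(1+ψ(Kᵢ−1)), yᵢ = Kᵢxᵢ:
  THF: x = 0.0932, y = 0.3466
  1-propanol: x = 0.1461, y = 0.2794
  p-xylene: x = 0.3487, y = 0.1960
  o-xylene: x = 0.4121, y = 0.1780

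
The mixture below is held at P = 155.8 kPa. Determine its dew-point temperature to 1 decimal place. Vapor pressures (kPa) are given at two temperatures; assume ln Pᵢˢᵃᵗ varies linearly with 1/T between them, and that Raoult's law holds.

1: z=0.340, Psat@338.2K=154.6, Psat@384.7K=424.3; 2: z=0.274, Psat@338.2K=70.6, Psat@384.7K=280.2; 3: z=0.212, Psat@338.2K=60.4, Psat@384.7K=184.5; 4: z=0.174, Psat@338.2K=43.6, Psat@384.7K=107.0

Dew-point temperature: Σzᵢ·P/Pᵢˢᵃᵗ(T) = 1. Interpolate ln Pᵢˢᵃᵗ = aᵢ + bᵢ/T.
  T = 338.2 K: ΣzᵢP/Pᵢˢᵃᵗ = 2.1159
  T = 384.7 K: ΣzᵢP/Pᵢˢᵃᵗ = 0.7096
  T = 361.4 K: ΣzᵢP/Pᵢˢᵃᵗ = 1.1794
  T = 373.0 K: ΣzᵢP/Pᵢˢᵃᵗ = 0.9077
  T = 367.2 K: ΣzᵢP/Pᵢˢᵃᵗ = 1.0323
  T = 370.1 K: ΣzᵢP/Pᵢˢᵃᵗ = 0.9675
Interpolating between 367.2 K and 370.1 K gives T ≈ 368.6 K.

T = 368.6 K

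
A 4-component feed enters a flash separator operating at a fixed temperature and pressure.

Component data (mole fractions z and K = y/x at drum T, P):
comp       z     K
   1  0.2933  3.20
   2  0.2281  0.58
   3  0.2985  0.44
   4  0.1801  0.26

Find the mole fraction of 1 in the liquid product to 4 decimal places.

Newton iteration, ψ⁰ = 0.5:
  ψ = 0.5000: g = -0.25771, g' = -0.8154 → ψ = 0.1840
  ψ = 0.1840: g = 0.01490, g' = -1.0152 → ψ = 0.1986
  ψ = 0.1986: g = 0.00019, g' = -0.9894 → ψ = 0.1988
Converged at ψ = 0.1988.
Compositions from xᵢ = zᵢ/(1+ψ(Kᵢ−1)), yᵢ = Kᵢxᵢ:
  1: x = 0.2040, y = 0.6529
  2: x = 0.2489, y = 0.1444
  3: x = 0.3359, y = 0.1478
  4: x = 0.2112, y = 0.0549

x_1 = 0.2040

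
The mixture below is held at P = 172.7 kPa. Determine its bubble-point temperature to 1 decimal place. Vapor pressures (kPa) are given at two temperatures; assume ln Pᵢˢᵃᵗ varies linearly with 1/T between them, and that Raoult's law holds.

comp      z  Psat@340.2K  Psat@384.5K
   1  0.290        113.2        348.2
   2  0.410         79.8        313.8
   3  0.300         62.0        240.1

Bubble-point temperature: ΣzᵢPᵢˢᵃᵗ(T) = P. Interpolate ln Pᵢˢᵃᵗ = aᵢ + bᵢ/T.
  T = 340.2 K: ΣzᵢPᵢˢᵃᵗ = 84.15 kPa
  T = 384.5 K: ΣzᵢPᵢˢᵃᵗ = 301.67 kPa
  T = 362.4 K: ΣzᵢPᵢˢᵃᵗ = 165.63 kPa
  T = 373.4 K: ΣzᵢPᵢˢᵃᵗ = 225.13 kPa
  T = 367.9 K: ΣzᵢPᵢˢᵃᵗ = 193.53 kPa
  T = 365.1 K: ΣzᵢPᵢˢᵃᵗ = 178.88 kPa
  T = 363.8 K: ΣzᵢPᵢˢᵃᵗ = 172.40 kPa
Interpolating between 363.8 K and 365.1 K gives T ≈ 363.9 K.

T = 363.9 K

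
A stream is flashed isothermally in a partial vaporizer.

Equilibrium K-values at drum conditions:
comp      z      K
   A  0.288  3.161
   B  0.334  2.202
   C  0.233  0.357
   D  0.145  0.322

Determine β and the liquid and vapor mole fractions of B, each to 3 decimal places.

Material balance + equilibrium reduce to Σ zᵢ(Kᵢ−1)/(1+β(Kᵢ−1)) = 0.
Feasibility: ΣzᵢKᵢ = 1.776, Σzᵢ/Kᵢ = 1.346 — both > 1, two phases present.
Newton–Raphson from β = 0.5:
  β = 0.500: g = 0.1804, g' = -0.861 → β = 0.710
  β = 0.710: g = -0.0026, g' = -0.923 → β = 0.707
Converged at β = 0.707.
Compositions from xᵢ = zᵢ/(1+β(Kᵢ−1)), yᵢ = Kᵢxᵢ:
  A: x = 0.114, y = 0.360
  B: x = 0.181, y = 0.398
  C: x = 0.427, y = 0.152
  D: x = 0.278, y = 0.090

β = 0.707, x_B = 0.181, y_B = 0.398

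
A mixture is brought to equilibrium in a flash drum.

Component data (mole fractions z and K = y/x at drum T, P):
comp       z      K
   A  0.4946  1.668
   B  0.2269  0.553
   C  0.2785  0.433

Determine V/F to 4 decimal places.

Material balance + equilibrium reduce to Σ zᵢ(Kᵢ−1)/(1+V/F(Kᵢ−1)) = 0.
Feasibility: ΣzᵢKᵢ = 1.0711, Σzᵢ/Kᵢ = 1.3500 — both > 1, two phases present.
Newton–Raphson from V/F = 0.5:
  V/F = 0.5000: g = -0.10334, g' = -0.3736 → V/F = 0.2234
  V/F = 0.2234: g = -0.00600, g' = -0.3405 → V/F = 0.2058
Converged at V/F = 0.2058.

V/F = 0.2058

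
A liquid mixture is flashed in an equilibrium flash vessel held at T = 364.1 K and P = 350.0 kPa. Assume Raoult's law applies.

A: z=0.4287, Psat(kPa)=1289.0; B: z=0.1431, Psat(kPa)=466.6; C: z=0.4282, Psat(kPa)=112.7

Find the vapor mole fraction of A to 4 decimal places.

y_A = 0.6105

Raoult's law: Kᵢ = Pᵢˢᵃᵗ/P = Pᵢˢᵃᵗ/350.0.
  K_A = 1289.0/350.0 = 3.682857, K_B = 466.6/350.0 = 1.333143, K_C = 112.7/350.0 = 0.322000
Let ψ = V/F and solve Σ zᵢ(Kᵢ−1)/(1+ψ(Kᵢ−1)) = 0.
Check two-phase: ΣzᵢKᵢ = 1.9075 > 1 and Σzᵢ/Kᵢ = 1.5536 > 1, so g(0) = 0.9075 > 0 and g(1) = -0.5536 < 0.
Newton–Raphson from ψ = 0.5:
  ψ = 0.5000: g = 0.09287, g' = -1.0250 → ψ = 0.5906
  ψ = 0.5906: g = 0.00064, g' = -1.0206 → ψ = 0.5912
Converged at ψ = 0.5912.
Compositions from xᵢ = zᵢ/(1+ψ(Kᵢ−1)), yᵢ = Kᵢxᵢ:
  A: x = 0.1658, y = 0.6105
  B: x = 0.1196, y = 0.1594
  C: x = 0.7147, y = 0.2301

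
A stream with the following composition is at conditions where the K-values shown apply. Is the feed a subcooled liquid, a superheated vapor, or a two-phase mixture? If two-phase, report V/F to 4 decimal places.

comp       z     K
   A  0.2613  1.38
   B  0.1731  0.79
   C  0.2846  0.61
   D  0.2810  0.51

ΣzᵢKᵢ = 0.8143; Σzᵢ/Kᵢ = 1.4260.
Since ΣzᵢKᵢ < 1 the mixture is below its bubble point — single liquid phase.

subcooled liquid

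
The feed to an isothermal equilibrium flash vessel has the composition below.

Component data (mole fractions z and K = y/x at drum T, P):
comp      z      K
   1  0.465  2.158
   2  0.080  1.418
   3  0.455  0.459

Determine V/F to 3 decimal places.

Newton iteration, V/F⁰ = 0.5:
  V/F = 0.500: g = 0.0312, g' = -0.510 → V/F = 0.561
Converged at V/F = 0.561.

V/F = 0.561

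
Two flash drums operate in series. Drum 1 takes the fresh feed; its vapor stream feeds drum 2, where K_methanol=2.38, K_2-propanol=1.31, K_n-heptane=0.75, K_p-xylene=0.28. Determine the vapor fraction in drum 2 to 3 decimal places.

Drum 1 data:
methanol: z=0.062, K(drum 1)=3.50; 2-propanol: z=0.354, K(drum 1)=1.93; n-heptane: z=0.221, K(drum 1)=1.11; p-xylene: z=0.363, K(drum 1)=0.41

V/F (drum 2) = 0.176

Drum 1:
Let ψ₁ = V/F and solve Σ zᵢ(Kᵢ−1)/(1+ψ₁(Kᵢ−1)) = 0.
Feasibility: ΣzᵢKᵢ = 1.294, Σzᵢ/Kᵢ = 1.286 — both > 1, two phases present.
Newton–Raphson from ψ₁ = 0.48:
  ψ₁ = 0.480: g = 0.0224, g' = -0.475 → ψ₁ = 0.527
Converged at ψ₁ = 0.527.
Drum-1 compositions:
  methanol: x = 0.027, y = 0.094
  2-propanol: x = 0.238, y = 0.459
  n-heptane: x = 0.209, y = 0.232
  p-xylene: x = 0.527, y = 0.216
Drum-2 feed = drum-1 vapor: z₂ = (0.0936, 0.4585, 0.2319, 0.2160).
Drum 2:
Material balance + equilibrium reduce to Σ zᵢ(Kᵢ−1)/(1+ψ₂(Kᵢ−1)) = 0.
Check two-phase: ΣzᵢKᵢ = 1.058 > 1 and Σzᵢ/Kᵢ = 1.470 > 1, so g(0) = 0.058 > 0 and g(1) = -0.470 < 0.
Newton–Raphson from ψ₂ = 0.39:
  ψ₂ = 0.390: g = -0.0696, g' = -0.345 → ψ₂ = 0.188
  ψ₂ = 0.188: g = -0.0038, g' = -0.317 → ψ₂ = 0.176
Converged at ψ₂ = 0.176.
  methanol: x = 0.075, y = 0.179
  2-propanol: x = 0.435, y = 0.570
  n-heptane: x = 0.243, y = 0.182
  p-xylene: x = 0.247, y = 0.069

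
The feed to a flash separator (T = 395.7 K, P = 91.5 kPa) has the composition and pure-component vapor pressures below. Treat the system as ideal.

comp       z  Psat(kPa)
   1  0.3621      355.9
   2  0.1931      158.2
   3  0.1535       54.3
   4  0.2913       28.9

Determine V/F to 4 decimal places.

V/F = 0.6669

Raoult's law: Kᵢ = Pᵢˢᵃᵗ/P = Pᵢˢᵃᵗ/91.5.
  K_1 = 355.9/91.5 = 3.889617, K_2 = 158.2/91.5 = 1.728962, K_3 = 54.3/91.5 = 0.593443, K_4 = 28.9/91.5 = 0.315847
Material balance + equilibrium reduce to Σ zᵢ(Kᵢ−1)/(1+V/F(Kᵢ−1)) = 0.
g(0) = ΣzᵢKᵢ − 1 = 0.9254 and g(1) = 1 − Σzᵢ/Kᵢ = -0.3857, so a root lies in (0, 1).
Iterate (Newton) starting at V/F = 0.52:
  V/F = 0.5200: g = 0.13168, g' = -0.9060 → V/F = 0.6653
  V/F = 0.6653: g = 0.00145, g' = -0.9076 → V/F = 0.6669
Converged at V/F = 0.6669.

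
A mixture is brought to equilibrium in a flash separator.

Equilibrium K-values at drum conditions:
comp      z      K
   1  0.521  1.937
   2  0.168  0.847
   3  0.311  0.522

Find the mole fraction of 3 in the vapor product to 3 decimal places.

y_3 = 0.268

Newton–Raphson from ψ = 0.68:
  ψ = 0.680: g = 0.0492, g' = -0.332 → ψ = 0.829
  ψ = 0.829: g = -0.0008, g' = -0.345 → ψ = 0.826
Converged at ψ = 0.826.
Compositions from xᵢ = zᵢ/(1+ψ(Kᵢ−1)), yᵢ = Kᵢxᵢ:
  1: x = 0.294, y = 0.569
  2: x = 0.192, y = 0.163
  3: x = 0.514, y = 0.268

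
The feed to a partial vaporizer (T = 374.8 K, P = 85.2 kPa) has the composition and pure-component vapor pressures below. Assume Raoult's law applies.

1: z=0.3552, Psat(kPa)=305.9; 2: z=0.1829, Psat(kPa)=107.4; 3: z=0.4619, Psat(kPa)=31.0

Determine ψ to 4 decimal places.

ψ = 0.5141

Raoult's law: Kᵢ = Pᵢˢᵃᵗ/P = Pᵢˢᵃᵗ/85.2.
  K_1 = 305.9/85.2 = 3.590376, K_2 = 107.4/85.2 = 1.260563, K_3 = 31.0/85.2 = 0.363850
Newton iteration, ψ⁰ = 0.5:
  ψ = 0.5000: g = 0.01215, g' = -0.8641 → ψ = 0.5141
Converged at ψ = 0.5141.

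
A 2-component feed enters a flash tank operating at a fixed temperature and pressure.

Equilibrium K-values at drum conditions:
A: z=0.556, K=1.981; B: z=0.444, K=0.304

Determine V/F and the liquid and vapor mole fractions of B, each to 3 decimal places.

Rachford–Rice: g(V/F) = Σ zᵢ(Kᵢ−1)/(1+V/F(Kᵢ−1)) = 0.
g(0) = ΣzᵢKᵢ − 1 = 0.236 and g(1) = 1 − Σzᵢ/Kᵢ = -0.741, so a root lies in (0, 1).
Newton iteration, V/F⁰ = 0.5:
  V/F = 0.500: g = -0.1080, g' = -0.747 → V/F = 0.355
  V/F = 0.355: g = -0.0061, g' = -0.674 → V/F = 0.346
Converged at V/F = 0.346.
Compositions from xᵢ = zᵢ/(1+V/F(Kᵢ−1)), yᵢ = Kᵢxᵢ:
  A: x = 0.415, y = 0.822
  B: x = 0.585, y = 0.178

V/F = 0.346, x_B = 0.585, y_B = 0.178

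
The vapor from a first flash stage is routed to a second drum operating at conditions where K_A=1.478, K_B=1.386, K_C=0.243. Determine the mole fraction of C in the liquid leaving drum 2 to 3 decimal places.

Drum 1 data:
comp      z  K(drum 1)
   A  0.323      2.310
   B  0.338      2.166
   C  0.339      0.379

x_C (drum 2) = 0.362

Drum 1:
Newton iteration, ψ₁⁰ = 0.5:
  ψ₁ = 0.500: g = 0.1993, g' = -0.661 → ψ₁ = 0.802
  ψ₁ = 0.802: g = -0.0091, g' = -0.773 → ψ₁ = 0.790
Converged at ψ₁ = 0.790.
Drum-1 compositions:
  A: x = 0.159, y = 0.367
  B: x = 0.176, y = 0.381
  C: x = 0.665, y = 0.252
Drum-2 feed = drum-1 vapor: z₂ = (0.3667, 0.3811, 0.2521).
Drum 2:
Material balance + equilibrium reduce to Σ zᵢ(Kᵢ−1)/(1+ψ₂(Kᵢ−1)) = 0.
g(0) = ΣzᵢKᵢ − 1 = 0.132 and g(1) = 1 − Σzᵢ/Kᵢ = -0.561, so a root lies in (0, 1).
Newton iteration, ψ₂⁰ = 0.36:
  ψ₂ = 0.360: g = 0.0164, g' = -0.378 → ψ₂ = 0.403
  ψ₂ = 0.403: g = -0.0005, g' = -0.401 → ψ₂ = 0.402
Converged at ψ₂ = 0.402.
  A: x = 0.308, y = 0.455
  B: x = 0.330, y = 0.457
  C: x = 0.362, y = 0.088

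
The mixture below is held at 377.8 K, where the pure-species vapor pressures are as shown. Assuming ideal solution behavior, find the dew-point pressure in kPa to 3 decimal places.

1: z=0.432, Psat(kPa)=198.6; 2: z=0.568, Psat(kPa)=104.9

At the dew point ψ → 1, so Σzᵢ/Kᵢ = 1 with Kᵢ = Pᵢˢᵃᵗ/P ⇒ 1/P = Σzᵢ/Pᵢˢᵃᵗ.
1/P = 0.432/198.6 + 0.568/104.9 = 0.007590 ⇒ P = 131.754 kPa

Pdew = 131.754 kPa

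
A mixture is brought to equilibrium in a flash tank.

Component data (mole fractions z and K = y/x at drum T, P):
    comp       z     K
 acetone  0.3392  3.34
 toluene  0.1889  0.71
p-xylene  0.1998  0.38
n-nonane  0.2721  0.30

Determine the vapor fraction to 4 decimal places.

Material balance + equilibrium reduce to Σ zᵢ(Kᵢ−1)/(1+ψ(Kᵢ−1)) = 0.
g(0) = ΣzᵢKᵢ − 1 = 0.4246 and g(1) = 1 − Σzᵢ/Kᵢ = -0.8004, so a root lies in (0, 1).
Iterate (Newton) starting at ψ = 0.53:
  ψ = 0.5300: g = -0.19774, g' = -0.8997 → ψ = 0.3102
  ψ = 0.3102: g = 0.00302, g' = -0.9780 → ψ = 0.3133
Converged at ψ = 0.3133.

ψ = 0.3133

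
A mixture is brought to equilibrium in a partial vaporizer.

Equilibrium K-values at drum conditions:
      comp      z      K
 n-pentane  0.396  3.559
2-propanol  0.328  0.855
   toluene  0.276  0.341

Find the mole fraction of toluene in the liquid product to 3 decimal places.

x_toluene = 0.490

Rachford–Rice: g(V/F) = Σ zᵢ(Kᵢ−1)/(1+V/F(Kᵢ−1)) = 0.
g(0) = ΣzᵢKᵢ − 1 = 0.784 and g(1) = 1 − Σzᵢ/Kᵢ = -0.304, so a root lies in (0, 1).
Newton iteration, V/F⁰ = 0.5:
  V/F = 0.500: g = 0.1220, g' = -0.774 → V/F = 0.658
  V/F = 0.658: g = 0.0041, g' = -0.742 → V/F = 0.663
Converged at V/F = 0.663.
Compositions from xᵢ = zᵢ/(1+V/F(Kᵢ−1)), yᵢ = Kᵢxᵢ:
  n-pentane: x = 0.147, y = 0.523
  2-propanol: x = 0.363, y = 0.310
  toluene: x = 0.490, y = 0.167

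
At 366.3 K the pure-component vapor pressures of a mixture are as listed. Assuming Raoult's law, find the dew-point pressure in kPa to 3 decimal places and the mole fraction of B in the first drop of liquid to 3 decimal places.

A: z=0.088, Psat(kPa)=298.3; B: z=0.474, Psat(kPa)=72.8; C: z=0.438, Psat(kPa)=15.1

Pdew = 27.923 kPa, x_B = 0.182

At the dew point ψ → 1, so Σzᵢ/Kᵢ = 1 with Kᵢ = Pᵢˢᵃᵗ/P ⇒ 1/P = Σzᵢ/Pᵢˢᵃᵗ.
1/P = 0.088/298.3 + 0.474/72.8 + 0.438/15.1 = 0.035813 ⇒ P = 27.923 kPa
xᵢ = zᵢP/Pᵢˢᵃᵗ ⇒ x_B = 0.474·27.923/72.8 = 0.182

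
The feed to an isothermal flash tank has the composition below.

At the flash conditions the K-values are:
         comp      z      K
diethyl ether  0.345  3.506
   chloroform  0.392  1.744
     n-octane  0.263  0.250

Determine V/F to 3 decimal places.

Material balance + equilibrium reduce to Σ zᵢ(Kᵢ−1)/(1+V/F(Kᵢ−1)) = 0.
Feasibility: ΣzᵢKᵢ = 1.959, Σzᵢ/Kᵢ = 1.375 — both > 1, two phases present.
Newton–Raphson from V/F = 0.39:
  V/F = 0.390: g = 0.3845, g' = -0.980 → V/F = 0.782
Converged at V/F = 0.782.

V/F = 0.782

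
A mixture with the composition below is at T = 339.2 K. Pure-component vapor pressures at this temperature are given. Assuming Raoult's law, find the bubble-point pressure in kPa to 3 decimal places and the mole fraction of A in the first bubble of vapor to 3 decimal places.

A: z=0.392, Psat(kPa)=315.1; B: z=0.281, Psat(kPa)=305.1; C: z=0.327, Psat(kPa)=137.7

Pbub = 254.280 kPa, y_A = 0.486

At the bubble point ψ → 0, so ΣzᵢKᵢ = 1 with Kᵢ = Pᵢˢᵃᵗ/P ⇒ P = ΣzᵢPᵢˢᵃᵗ.
P = 0.392·315.1 + 0.281·305.1 + 0.327·137.7 = 254.280 kPa
yᵢ = zᵢPᵢˢᵃᵗ/P ⇒ y_A = 0.392·315.1/254.280 = 0.486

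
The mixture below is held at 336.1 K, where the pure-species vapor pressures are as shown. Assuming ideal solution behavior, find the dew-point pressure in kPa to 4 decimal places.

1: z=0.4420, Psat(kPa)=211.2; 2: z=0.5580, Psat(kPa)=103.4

At the dew point ψ → 1, so Σzᵢ/Kᵢ = 1 with Kᵢ = Pᵢˢᵃᵗ/P ⇒ 1/P = Σzᵢ/Pᵢˢᵃᵗ.
1/P = 0.4420/211.2 + 0.5580/103.4 = 0.0074893 ⇒ P = 133.5234 kPa

Pdew = 133.5234 kPa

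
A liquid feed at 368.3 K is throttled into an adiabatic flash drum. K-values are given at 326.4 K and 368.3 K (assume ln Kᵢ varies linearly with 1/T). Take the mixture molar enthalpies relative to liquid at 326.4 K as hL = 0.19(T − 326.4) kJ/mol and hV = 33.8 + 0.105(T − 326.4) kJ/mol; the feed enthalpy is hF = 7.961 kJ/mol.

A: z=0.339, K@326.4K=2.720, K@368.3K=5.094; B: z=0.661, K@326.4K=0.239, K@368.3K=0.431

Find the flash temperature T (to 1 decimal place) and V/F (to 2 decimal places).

T = 337.3 K, V/F = 0.18

Adiabatic flash: solve Rachford–Rice at each trial T, then check hF = ψ·hV(T) + (1−ψ)·hL(T).
  T = 326.4 K: K = (2.720, 0.239), RR gives ψ = 0.061, H_out = 2.067 kJ/mol
  T = 368.3 K: K = (5.094, 0.431), RR gives ψ = 0.434, H_out = 21.094 kJ/mol
  T = 347.4 K: K = (3.796, 0.327), RR gives ψ = 0.267, H_out = 12.547 kJ/mol
  T = 336.9 K: K = (3.230, 0.281), RR gives ψ = 0.175, H_out = 7.755 kJ/mol
  T = 342.1 K: K = (3.503, 0.303), RR gives ψ = 0.222, H_out = 10.205 kJ/mol
  T = 339.5 K: K = (3.365, 0.292), RR gives ψ = 0.199, H_out = 9.002 kJ/mol
  T = 338.2 K: K = (3.297, 0.286), RR gives ψ = 0.187, H_out = 8.385 kJ/mol
Linear interpolation between T = 336.9 (H_out = 7.755) and T = 338.2 (H_out = 8.385) on hF = 7.961 gives T ≈ 337.3 K, at which ψ = 0.18.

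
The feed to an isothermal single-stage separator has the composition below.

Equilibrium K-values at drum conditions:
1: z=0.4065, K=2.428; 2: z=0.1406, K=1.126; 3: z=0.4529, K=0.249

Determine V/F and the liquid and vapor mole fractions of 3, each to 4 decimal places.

V/F = 0.2813, x_3 = 0.5742, y_3 = 0.1430

Rachford–Rice: g(V/F) = Σ zᵢ(Kᵢ−1)/(1+V/F(Kᵢ−1)) = 0.
g(0) = ΣzᵢKᵢ − 1 = 0.2581 and g(1) = 1 − Σzᵢ/Kᵢ = -1.1112, so a root lies in (0, 1).
Newton iteration, V/F⁰ = 0.5:
  V/F = 0.5000: g = -0.18930, g' = -0.9391 → V/F = 0.2984
  V/F = 0.2984: g = -0.01427, g' = -0.8339 → V/F = 0.2813
Converged at V/F = 0.2813.
Compositions from xᵢ = zᵢ/(1+V/F(Kᵢ−1)), yᵢ = Kᵢxᵢ:
  1: x = 0.2900, y = 0.7041
  2: x = 0.1358, y = 0.1529
  3: x = 0.5742, y = 0.1430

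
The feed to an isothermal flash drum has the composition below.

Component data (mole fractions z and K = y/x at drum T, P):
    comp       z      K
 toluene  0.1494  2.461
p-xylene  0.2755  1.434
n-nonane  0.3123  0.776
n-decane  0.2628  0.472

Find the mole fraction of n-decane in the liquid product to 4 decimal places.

Material balance + equilibrium reduce to Σ zᵢ(Kᵢ−1)/(1+V/F(Kᵢ−1)) = 0.
Feasibility: ΣzᵢKᵢ = 1.1291, Σzᵢ/Kᵢ = 1.2121 — both > 1, two phases present.
Newton iteration, V/F⁰ = 0.52:
  V/F = 0.5200: g = -0.04886, g' = -0.2968 → V/F = 0.3554
  V/F = 0.3554: g = 0.00045, g' = -0.3066 → V/F = 0.3568
Converged at V/F = 0.3569.
Compositions from xᵢ = zᵢ/(1+V/F(Kᵢ−1)), yᵢ = Kᵢxᵢ:
  toluene: x = 0.0982, y = 0.2417
  p-xylene: x = 0.2386, y = 0.3421
  n-nonane: x = 0.3394, y = 0.2634
  n-decane: x = 0.3238, y = 0.1528

x_n-decane = 0.3238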